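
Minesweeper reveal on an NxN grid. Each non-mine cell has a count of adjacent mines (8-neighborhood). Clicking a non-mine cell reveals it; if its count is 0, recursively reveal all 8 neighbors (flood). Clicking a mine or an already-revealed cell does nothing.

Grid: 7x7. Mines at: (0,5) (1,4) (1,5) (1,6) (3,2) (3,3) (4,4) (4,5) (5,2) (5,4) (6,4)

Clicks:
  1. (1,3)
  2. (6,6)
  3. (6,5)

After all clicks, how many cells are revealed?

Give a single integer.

Answer: 5

Derivation:
Click 1 (1,3) count=1: revealed 1 new [(1,3)] -> total=1
Click 2 (6,6) count=0: revealed 4 new [(5,5) (5,6) (6,5) (6,6)] -> total=5
Click 3 (6,5) count=2: revealed 0 new [(none)] -> total=5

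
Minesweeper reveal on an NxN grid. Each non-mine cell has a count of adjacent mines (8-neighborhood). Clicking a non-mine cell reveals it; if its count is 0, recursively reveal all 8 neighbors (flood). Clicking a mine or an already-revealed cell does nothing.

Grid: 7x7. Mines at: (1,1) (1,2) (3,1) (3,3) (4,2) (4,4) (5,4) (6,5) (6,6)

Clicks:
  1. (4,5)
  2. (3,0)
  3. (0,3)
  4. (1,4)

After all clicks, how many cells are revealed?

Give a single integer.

Answer: 20

Derivation:
Click 1 (4,5) count=2: revealed 1 new [(4,5)] -> total=1
Click 2 (3,0) count=1: revealed 1 new [(3,0)] -> total=2
Click 3 (0,3) count=1: revealed 1 new [(0,3)] -> total=3
Click 4 (1,4) count=0: revealed 17 new [(0,4) (0,5) (0,6) (1,3) (1,4) (1,5) (1,6) (2,3) (2,4) (2,5) (2,6) (3,4) (3,5) (3,6) (4,6) (5,5) (5,6)] -> total=20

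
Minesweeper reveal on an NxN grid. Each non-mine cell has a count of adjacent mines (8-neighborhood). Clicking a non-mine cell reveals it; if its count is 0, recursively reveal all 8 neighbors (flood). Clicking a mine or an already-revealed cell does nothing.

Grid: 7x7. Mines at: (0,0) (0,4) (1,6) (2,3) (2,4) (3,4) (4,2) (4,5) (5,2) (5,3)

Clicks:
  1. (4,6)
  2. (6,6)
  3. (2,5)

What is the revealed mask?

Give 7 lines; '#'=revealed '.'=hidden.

Click 1 (4,6) count=1: revealed 1 new [(4,6)] -> total=1
Click 2 (6,6) count=0: revealed 6 new [(5,4) (5,5) (5,6) (6,4) (6,5) (6,6)] -> total=7
Click 3 (2,5) count=3: revealed 1 new [(2,5)] -> total=8

Answer: .......
.......
.....#.
.......
......#
....###
....###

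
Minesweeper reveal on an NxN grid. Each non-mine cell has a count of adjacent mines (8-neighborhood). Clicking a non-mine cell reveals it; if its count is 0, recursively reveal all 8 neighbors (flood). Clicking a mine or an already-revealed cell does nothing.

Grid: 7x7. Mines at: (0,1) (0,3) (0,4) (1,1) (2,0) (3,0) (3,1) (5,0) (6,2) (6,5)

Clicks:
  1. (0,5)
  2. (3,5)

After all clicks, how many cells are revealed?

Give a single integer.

Answer: 27

Derivation:
Click 1 (0,5) count=1: revealed 1 new [(0,5)] -> total=1
Click 2 (3,5) count=0: revealed 26 new [(0,6) (1,2) (1,3) (1,4) (1,5) (1,6) (2,2) (2,3) (2,4) (2,5) (2,6) (3,2) (3,3) (3,4) (3,5) (3,6) (4,2) (4,3) (4,4) (4,5) (4,6) (5,2) (5,3) (5,4) (5,5) (5,6)] -> total=27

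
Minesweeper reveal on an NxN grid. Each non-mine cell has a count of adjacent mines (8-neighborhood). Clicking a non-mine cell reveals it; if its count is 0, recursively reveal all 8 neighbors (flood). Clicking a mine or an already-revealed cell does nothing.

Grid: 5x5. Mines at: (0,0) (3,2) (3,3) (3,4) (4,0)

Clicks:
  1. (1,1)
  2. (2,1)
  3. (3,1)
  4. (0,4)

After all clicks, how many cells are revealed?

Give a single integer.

Answer: 13

Derivation:
Click 1 (1,1) count=1: revealed 1 new [(1,1)] -> total=1
Click 2 (2,1) count=1: revealed 1 new [(2,1)] -> total=2
Click 3 (3,1) count=2: revealed 1 new [(3,1)] -> total=3
Click 4 (0,4) count=0: revealed 10 new [(0,1) (0,2) (0,3) (0,4) (1,2) (1,3) (1,4) (2,2) (2,3) (2,4)] -> total=13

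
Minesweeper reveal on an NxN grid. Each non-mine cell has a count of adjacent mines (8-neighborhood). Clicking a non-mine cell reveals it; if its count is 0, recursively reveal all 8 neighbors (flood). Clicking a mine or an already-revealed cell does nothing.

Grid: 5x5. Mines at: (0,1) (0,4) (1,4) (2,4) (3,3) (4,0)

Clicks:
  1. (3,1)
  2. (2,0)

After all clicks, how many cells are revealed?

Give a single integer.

Answer: 9

Derivation:
Click 1 (3,1) count=1: revealed 1 new [(3,1)] -> total=1
Click 2 (2,0) count=0: revealed 8 new [(1,0) (1,1) (1,2) (2,0) (2,1) (2,2) (3,0) (3,2)] -> total=9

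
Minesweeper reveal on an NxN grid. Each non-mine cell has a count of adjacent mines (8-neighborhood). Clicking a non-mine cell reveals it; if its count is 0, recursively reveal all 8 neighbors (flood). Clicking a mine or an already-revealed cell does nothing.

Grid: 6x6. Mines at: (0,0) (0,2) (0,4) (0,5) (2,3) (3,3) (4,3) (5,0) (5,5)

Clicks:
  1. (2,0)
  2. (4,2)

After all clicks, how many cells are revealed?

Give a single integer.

Click 1 (2,0) count=0: revealed 12 new [(1,0) (1,1) (1,2) (2,0) (2,1) (2,2) (3,0) (3,1) (3,2) (4,0) (4,1) (4,2)] -> total=12
Click 2 (4,2) count=2: revealed 0 new [(none)] -> total=12

Answer: 12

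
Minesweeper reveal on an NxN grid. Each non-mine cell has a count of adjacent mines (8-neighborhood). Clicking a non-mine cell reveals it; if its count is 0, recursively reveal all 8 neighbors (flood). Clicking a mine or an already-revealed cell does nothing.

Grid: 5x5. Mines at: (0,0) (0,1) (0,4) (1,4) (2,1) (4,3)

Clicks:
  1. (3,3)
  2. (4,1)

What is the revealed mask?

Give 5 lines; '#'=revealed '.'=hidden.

Click 1 (3,3) count=1: revealed 1 new [(3,3)] -> total=1
Click 2 (4,1) count=0: revealed 6 new [(3,0) (3,1) (3,2) (4,0) (4,1) (4,2)] -> total=7

Answer: .....
.....
.....
####.
###..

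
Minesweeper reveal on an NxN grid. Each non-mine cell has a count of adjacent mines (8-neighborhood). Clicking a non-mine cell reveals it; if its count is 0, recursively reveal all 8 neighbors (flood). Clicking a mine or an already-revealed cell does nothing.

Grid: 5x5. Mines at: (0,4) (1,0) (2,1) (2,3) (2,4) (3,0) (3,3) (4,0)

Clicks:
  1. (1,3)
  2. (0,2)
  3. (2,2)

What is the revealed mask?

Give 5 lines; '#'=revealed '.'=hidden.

Answer: .###.
.###.
..#..
.....
.....

Derivation:
Click 1 (1,3) count=3: revealed 1 new [(1,3)] -> total=1
Click 2 (0,2) count=0: revealed 5 new [(0,1) (0,2) (0,3) (1,1) (1,2)] -> total=6
Click 3 (2,2) count=3: revealed 1 new [(2,2)] -> total=7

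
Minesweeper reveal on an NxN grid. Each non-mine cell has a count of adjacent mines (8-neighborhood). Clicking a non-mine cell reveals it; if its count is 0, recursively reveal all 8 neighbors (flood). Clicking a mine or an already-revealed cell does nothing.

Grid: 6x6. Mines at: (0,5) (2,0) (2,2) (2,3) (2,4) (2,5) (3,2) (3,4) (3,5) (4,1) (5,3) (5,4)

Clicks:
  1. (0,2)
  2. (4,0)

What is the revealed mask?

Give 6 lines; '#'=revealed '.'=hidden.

Click 1 (0,2) count=0: revealed 10 new [(0,0) (0,1) (0,2) (0,3) (0,4) (1,0) (1,1) (1,2) (1,3) (1,4)] -> total=10
Click 2 (4,0) count=1: revealed 1 new [(4,0)] -> total=11

Answer: #####.
#####.
......
......
#.....
......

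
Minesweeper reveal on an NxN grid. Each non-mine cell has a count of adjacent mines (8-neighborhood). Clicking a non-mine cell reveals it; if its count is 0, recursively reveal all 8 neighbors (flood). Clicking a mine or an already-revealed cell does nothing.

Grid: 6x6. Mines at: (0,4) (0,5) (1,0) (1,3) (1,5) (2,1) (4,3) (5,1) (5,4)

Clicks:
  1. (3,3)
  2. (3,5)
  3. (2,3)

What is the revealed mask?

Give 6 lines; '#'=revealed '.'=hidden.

Click 1 (3,3) count=1: revealed 1 new [(3,3)] -> total=1
Click 2 (3,5) count=0: revealed 6 new [(2,4) (2,5) (3,4) (3,5) (4,4) (4,5)] -> total=7
Click 3 (2,3) count=1: revealed 1 new [(2,3)] -> total=8

Answer: ......
......
...###
...###
....##
......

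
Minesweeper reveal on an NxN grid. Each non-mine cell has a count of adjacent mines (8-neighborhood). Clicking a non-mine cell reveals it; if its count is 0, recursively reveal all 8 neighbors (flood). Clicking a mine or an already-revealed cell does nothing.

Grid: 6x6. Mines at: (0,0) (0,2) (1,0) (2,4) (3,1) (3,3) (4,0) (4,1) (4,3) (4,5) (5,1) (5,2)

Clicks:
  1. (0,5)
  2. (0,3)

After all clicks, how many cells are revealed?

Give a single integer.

Answer: 6

Derivation:
Click 1 (0,5) count=0: revealed 6 new [(0,3) (0,4) (0,5) (1,3) (1,4) (1,5)] -> total=6
Click 2 (0,3) count=1: revealed 0 new [(none)] -> total=6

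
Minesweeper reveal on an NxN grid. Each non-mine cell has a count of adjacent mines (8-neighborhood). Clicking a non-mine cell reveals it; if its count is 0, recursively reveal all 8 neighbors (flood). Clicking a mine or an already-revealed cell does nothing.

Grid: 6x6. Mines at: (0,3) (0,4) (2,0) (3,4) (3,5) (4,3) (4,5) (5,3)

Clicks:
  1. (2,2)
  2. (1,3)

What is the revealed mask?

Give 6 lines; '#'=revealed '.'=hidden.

Answer: ......
.###..
.###..
.###..
......
......

Derivation:
Click 1 (2,2) count=0: revealed 9 new [(1,1) (1,2) (1,3) (2,1) (2,2) (2,3) (3,1) (3,2) (3,3)] -> total=9
Click 2 (1,3) count=2: revealed 0 new [(none)] -> total=9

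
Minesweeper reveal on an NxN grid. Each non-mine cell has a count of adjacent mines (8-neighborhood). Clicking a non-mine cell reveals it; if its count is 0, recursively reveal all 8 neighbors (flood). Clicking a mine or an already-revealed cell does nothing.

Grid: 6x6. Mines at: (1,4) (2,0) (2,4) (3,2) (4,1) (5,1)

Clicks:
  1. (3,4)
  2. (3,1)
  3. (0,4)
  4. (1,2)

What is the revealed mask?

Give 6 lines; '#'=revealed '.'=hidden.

Answer: #####.
####..
.###..
.#..#.
......
......

Derivation:
Click 1 (3,4) count=1: revealed 1 new [(3,4)] -> total=1
Click 2 (3,1) count=3: revealed 1 new [(3,1)] -> total=2
Click 3 (0,4) count=1: revealed 1 new [(0,4)] -> total=3
Click 4 (1,2) count=0: revealed 11 new [(0,0) (0,1) (0,2) (0,3) (1,0) (1,1) (1,2) (1,3) (2,1) (2,2) (2,3)] -> total=14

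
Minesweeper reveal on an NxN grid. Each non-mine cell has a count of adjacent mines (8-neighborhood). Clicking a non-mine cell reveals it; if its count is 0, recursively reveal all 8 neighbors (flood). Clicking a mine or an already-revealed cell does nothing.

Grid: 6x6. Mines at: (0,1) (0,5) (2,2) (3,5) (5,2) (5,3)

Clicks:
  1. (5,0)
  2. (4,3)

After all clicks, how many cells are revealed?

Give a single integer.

Answer: 11

Derivation:
Click 1 (5,0) count=0: revealed 10 new [(1,0) (1,1) (2,0) (2,1) (3,0) (3,1) (4,0) (4,1) (5,0) (5,1)] -> total=10
Click 2 (4,3) count=2: revealed 1 new [(4,3)] -> total=11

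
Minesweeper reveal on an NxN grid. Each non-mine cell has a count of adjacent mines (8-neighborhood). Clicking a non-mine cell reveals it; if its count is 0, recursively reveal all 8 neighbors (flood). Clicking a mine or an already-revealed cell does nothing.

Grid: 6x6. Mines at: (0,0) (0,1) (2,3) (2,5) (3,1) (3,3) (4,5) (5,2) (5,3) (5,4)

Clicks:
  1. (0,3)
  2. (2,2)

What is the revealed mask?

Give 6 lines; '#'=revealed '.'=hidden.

Click 1 (0,3) count=0: revealed 8 new [(0,2) (0,3) (0,4) (0,5) (1,2) (1,3) (1,4) (1,5)] -> total=8
Click 2 (2,2) count=3: revealed 1 new [(2,2)] -> total=9

Answer: ..####
..####
..#...
......
......
......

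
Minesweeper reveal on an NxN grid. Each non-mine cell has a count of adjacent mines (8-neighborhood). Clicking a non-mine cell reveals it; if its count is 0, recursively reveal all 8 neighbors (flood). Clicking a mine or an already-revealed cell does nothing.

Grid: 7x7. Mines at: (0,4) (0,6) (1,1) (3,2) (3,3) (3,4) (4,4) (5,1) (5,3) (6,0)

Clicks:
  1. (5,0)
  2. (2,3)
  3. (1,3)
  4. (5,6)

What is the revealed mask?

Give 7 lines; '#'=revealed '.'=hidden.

Answer: .......
...#.##
...#.##
.....##
.....##
#...###
....###

Derivation:
Click 1 (5,0) count=2: revealed 1 new [(5,0)] -> total=1
Click 2 (2,3) count=3: revealed 1 new [(2,3)] -> total=2
Click 3 (1,3) count=1: revealed 1 new [(1,3)] -> total=3
Click 4 (5,6) count=0: revealed 14 new [(1,5) (1,6) (2,5) (2,6) (3,5) (3,6) (4,5) (4,6) (5,4) (5,5) (5,6) (6,4) (6,5) (6,6)] -> total=17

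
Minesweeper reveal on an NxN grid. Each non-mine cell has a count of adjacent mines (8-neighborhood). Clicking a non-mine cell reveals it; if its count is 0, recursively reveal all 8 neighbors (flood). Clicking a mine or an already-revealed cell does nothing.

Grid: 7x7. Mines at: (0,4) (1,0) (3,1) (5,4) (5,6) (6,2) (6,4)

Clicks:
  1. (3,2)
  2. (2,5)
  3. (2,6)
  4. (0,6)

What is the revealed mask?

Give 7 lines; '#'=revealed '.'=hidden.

Click 1 (3,2) count=1: revealed 1 new [(3,2)] -> total=1
Click 2 (2,5) count=0: revealed 26 new [(0,1) (0,2) (0,3) (0,5) (0,6) (1,1) (1,2) (1,3) (1,4) (1,5) (1,6) (2,1) (2,2) (2,3) (2,4) (2,5) (2,6) (3,3) (3,4) (3,5) (3,6) (4,2) (4,3) (4,4) (4,5) (4,6)] -> total=27
Click 3 (2,6) count=0: revealed 0 new [(none)] -> total=27
Click 4 (0,6) count=0: revealed 0 new [(none)] -> total=27

Answer: .###.##
.######
.######
..#####
..#####
.......
.......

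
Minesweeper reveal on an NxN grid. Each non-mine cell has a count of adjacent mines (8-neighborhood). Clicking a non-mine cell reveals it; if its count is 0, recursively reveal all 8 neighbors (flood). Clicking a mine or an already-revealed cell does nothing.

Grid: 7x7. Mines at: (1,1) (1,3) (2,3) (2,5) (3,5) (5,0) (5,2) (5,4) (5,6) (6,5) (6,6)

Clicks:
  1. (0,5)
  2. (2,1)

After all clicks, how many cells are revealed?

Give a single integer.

Click 1 (0,5) count=0: revealed 6 new [(0,4) (0,5) (0,6) (1,4) (1,5) (1,6)] -> total=6
Click 2 (2,1) count=1: revealed 1 new [(2,1)] -> total=7

Answer: 7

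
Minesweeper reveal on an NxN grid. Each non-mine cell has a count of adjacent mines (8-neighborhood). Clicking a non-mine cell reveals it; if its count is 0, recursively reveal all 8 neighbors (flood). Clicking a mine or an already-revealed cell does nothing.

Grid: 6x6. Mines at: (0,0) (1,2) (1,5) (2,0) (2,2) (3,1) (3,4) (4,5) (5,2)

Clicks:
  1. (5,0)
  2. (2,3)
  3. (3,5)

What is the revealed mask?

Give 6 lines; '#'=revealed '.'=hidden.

Answer: ......
......
...#..
.....#
##....
##....

Derivation:
Click 1 (5,0) count=0: revealed 4 new [(4,0) (4,1) (5,0) (5,1)] -> total=4
Click 2 (2,3) count=3: revealed 1 new [(2,3)] -> total=5
Click 3 (3,5) count=2: revealed 1 new [(3,5)] -> total=6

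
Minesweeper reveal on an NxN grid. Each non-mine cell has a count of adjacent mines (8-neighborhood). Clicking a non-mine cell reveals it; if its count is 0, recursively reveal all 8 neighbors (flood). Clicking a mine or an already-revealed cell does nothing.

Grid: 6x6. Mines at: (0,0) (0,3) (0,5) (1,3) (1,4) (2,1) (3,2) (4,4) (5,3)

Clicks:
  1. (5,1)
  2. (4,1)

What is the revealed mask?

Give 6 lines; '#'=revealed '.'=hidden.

Answer: ......
......
......
##....
###...
###...

Derivation:
Click 1 (5,1) count=0: revealed 8 new [(3,0) (3,1) (4,0) (4,1) (4,2) (5,0) (5,1) (5,2)] -> total=8
Click 2 (4,1) count=1: revealed 0 new [(none)] -> total=8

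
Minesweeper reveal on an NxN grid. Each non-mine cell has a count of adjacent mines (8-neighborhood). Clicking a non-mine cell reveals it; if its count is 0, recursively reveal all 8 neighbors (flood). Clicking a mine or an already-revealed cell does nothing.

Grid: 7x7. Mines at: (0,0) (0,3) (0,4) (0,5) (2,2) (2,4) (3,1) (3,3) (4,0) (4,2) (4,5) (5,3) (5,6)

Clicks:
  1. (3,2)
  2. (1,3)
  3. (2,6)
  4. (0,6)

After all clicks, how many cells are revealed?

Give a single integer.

Click 1 (3,2) count=4: revealed 1 new [(3,2)] -> total=1
Click 2 (1,3) count=4: revealed 1 new [(1,3)] -> total=2
Click 3 (2,6) count=0: revealed 6 new [(1,5) (1,6) (2,5) (2,6) (3,5) (3,6)] -> total=8
Click 4 (0,6) count=1: revealed 1 new [(0,6)] -> total=9

Answer: 9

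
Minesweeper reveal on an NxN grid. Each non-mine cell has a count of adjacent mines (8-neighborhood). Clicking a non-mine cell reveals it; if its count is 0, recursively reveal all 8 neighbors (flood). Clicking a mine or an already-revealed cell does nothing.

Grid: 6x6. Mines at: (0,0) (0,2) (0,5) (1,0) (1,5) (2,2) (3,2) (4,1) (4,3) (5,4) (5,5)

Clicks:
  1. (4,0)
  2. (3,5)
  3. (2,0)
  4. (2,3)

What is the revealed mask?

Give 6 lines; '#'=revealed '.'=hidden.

Click 1 (4,0) count=1: revealed 1 new [(4,0)] -> total=1
Click 2 (3,5) count=0: revealed 6 new [(2,4) (2,5) (3,4) (3,5) (4,4) (4,5)] -> total=7
Click 3 (2,0) count=1: revealed 1 new [(2,0)] -> total=8
Click 4 (2,3) count=2: revealed 1 new [(2,3)] -> total=9

Answer: ......
......
#..###
....##
#...##
......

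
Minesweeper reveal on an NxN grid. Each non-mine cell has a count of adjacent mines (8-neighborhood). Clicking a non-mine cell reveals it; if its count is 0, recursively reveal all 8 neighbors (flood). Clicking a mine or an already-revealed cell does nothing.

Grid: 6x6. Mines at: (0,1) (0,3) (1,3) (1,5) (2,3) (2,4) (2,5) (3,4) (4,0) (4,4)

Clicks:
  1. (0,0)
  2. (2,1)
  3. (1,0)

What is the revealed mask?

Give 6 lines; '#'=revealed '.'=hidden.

Click 1 (0,0) count=1: revealed 1 new [(0,0)] -> total=1
Click 2 (2,1) count=0: revealed 9 new [(1,0) (1,1) (1,2) (2,0) (2,1) (2,2) (3,0) (3,1) (3,2)] -> total=10
Click 3 (1,0) count=1: revealed 0 new [(none)] -> total=10

Answer: #.....
###...
###...
###...
......
......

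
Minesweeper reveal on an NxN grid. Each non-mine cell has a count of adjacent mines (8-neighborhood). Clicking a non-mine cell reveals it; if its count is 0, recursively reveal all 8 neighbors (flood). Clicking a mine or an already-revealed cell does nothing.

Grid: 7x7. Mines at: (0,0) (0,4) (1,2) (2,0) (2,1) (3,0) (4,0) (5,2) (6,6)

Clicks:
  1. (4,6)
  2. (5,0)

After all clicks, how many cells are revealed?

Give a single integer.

Click 1 (4,6) count=0: revealed 28 new [(0,5) (0,6) (1,3) (1,4) (1,5) (1,6) (2,2) (2,3) (2,4) (2,5) (2,6) (3,2) (3,3) (3,4) (3,5) (3,6) (4,2) (4,3) (4,4) (4,5) (4,6) (5,3) (5,4) (5,5) (5,6) (6,3) (6,4) (6,5)] -> total=28
Click 2 (5,0) count=1: revealed 1 new [(5,0)] -> total=29

Answer: 29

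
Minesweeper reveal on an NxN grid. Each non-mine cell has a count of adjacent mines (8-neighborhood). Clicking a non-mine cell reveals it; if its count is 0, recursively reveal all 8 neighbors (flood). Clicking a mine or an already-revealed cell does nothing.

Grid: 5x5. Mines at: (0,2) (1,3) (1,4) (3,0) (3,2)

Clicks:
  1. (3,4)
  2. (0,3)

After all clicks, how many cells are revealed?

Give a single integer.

Click 1 (3,4) count=0: revealed 6 new [(2,3) (2,4) (3,3) (3,4) (4,3) (4,4)] -> total=6
Click 2 (0,3) count=3: revealed 1 new [(0,3)] -> total=7

Answer: 7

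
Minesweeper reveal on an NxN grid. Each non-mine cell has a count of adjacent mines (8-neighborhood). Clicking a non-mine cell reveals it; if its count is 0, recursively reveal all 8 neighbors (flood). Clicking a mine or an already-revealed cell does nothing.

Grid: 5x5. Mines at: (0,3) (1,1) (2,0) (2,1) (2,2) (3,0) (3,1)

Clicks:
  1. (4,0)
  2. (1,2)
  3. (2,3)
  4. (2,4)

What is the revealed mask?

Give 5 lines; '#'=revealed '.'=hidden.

Click 1 (4,0) count=2: revealed 1 new [(4,0)] -> total=1
Click 2 (1,2) count=4: revealed 1 new [(1,2)] -> total=2
Click 3 (2,3) count=1: revealed 1 new [(2,3)] -> total=3
Click 4 (2,4) count=0: revealed 9 new [(1,3) (1,4) (2,4) (3,2) (3,3) (3,4) (4,2) (4,3) (4,4)] -> total=12

Answer: .....
..###
...##
..###
#.###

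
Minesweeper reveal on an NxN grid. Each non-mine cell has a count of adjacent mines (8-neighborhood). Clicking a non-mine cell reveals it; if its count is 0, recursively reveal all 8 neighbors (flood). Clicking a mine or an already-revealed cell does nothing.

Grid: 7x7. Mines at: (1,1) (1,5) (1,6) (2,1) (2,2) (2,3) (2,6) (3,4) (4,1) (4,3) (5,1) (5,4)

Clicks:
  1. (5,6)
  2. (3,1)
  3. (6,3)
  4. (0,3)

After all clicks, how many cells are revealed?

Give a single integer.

Click 1 (5,6) count=0: revealed 8 new [(3,5) (3,6) (4,5) (4,6) (5,5) (5,6) (6,5) (6,6)] -> total=8
Click 2 (3,1) count=3: revealed 1 new [(3,1)] -> total=9
Click 3 (6,3) count=1: revealed 1 new [(6,3)] -> total=10
Click 4 (0,3) count=0: revealed 6 new [(0,2) (0,3) (0,4) (1,2) (1,3) (1,4)] -> total=16

Answer: 16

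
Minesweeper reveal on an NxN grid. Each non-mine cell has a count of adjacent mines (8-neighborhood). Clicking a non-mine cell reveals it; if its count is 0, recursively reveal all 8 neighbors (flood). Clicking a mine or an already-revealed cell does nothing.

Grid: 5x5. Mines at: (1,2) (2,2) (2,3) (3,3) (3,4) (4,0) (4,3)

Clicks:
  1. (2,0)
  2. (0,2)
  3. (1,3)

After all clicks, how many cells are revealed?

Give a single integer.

Answer: 10

Derivation:
Click 1 (2,0) count=0: revealed 8 new [(0,0) (0,1) (1,0) (1,1) (2,0) (2,1) (3,0) (3,1)] -> total=8
Click 2 (0,2) count=1: revealed 1 new [(0,2)] -> total=9
Click 3 (1,3) count=3: revealed 1 new [(1,3)] -> total=10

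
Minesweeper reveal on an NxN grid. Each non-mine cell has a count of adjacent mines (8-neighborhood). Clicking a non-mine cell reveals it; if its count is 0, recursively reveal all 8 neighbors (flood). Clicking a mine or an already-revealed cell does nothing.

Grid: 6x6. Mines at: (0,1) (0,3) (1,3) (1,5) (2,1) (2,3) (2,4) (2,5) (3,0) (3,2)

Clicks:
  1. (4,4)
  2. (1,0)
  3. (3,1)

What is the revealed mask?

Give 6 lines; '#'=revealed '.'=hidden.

Answer: ......
#.....
......
.#.###
######
######

Derivation:
Click 1 (4,4) count=0: revealed 15 new [(3,3) (3,4) (3,5) (4,0) (4,1) (4,2) (4,3) (4,4) (4,5) (5,0) (5,1) (5,2) (5,3) (5,4) (5,5)] -> total=15
Click 2 (1,0) count=2: revealed 1 new [(1,0)] -> total=16
Click 3 (3,1) count=3: revealed 1 new [(3,1)] -> total=17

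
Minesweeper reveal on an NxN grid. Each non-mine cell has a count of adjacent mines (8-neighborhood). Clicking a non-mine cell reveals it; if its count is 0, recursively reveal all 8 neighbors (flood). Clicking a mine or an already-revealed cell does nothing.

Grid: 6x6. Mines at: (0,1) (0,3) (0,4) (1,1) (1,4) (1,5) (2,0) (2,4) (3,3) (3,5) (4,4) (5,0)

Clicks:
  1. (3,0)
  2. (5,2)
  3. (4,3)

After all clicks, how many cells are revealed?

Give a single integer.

Answer: 7

Derivation:
Click 1 (3,0) count=1: revealed 1 new [(3,0)] -> total=1
Click 2 (5,2) count=0: revealed 6 new [(4,1) (4,2) (4,3) (5,1) (5,2) (5,3)] -> total=7
Click 3 (4,3) count=2: revealed 0 new [(none)] -> total=7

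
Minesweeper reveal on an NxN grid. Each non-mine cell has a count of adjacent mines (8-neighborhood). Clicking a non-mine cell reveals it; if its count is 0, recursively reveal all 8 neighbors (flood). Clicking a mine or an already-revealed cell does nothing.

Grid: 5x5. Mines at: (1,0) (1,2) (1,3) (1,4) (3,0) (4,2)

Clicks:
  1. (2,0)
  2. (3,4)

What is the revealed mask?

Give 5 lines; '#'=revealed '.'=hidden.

Click 1 (2,0) count=2: revealed 1 new [(2,0)] -> total=1
Click 2 (3,4) count=0: revealed 6 new [(2,3) (2,4) (3,3) (3,4) (4,3) (4,4)] -> total=7

Answer: .....
.....
#..##
...##
...##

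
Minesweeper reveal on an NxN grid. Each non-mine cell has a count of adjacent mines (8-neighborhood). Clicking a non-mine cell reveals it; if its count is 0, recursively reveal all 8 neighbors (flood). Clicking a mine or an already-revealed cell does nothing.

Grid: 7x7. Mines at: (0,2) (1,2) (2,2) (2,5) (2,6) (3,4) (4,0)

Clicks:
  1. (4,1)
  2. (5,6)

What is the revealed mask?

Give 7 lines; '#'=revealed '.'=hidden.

Click 1 (4,1) count=1: revealed 1 new [(4,1)] -> total=1
Click 2 (5,6) count=0: revealed 24 new [(3,1) (3,2) (3,3) (3,5) (3,6) (4,2) (4,3) (4,4) (4,5) (4,6) (5,0) (5,1) (5,2) (5,3) (5,4) (5,5) (5,6) (6,0) (6,1) (6,2) (6,3) (6,4) (6,5) (6,6)] -> total=25

Answer: .......
.......
.......
.###.##
.######
#######
#######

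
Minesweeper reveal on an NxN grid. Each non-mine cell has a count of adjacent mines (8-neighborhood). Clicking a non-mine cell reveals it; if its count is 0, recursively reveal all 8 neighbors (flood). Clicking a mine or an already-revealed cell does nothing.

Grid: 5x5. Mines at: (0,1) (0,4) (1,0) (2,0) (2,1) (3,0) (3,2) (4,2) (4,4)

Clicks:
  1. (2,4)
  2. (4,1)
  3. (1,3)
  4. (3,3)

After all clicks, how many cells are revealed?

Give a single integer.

Answer: 7

Derivation:
Click 1 (2,4) count=0: revealed 6 new [(1,3) (1,4) (2,3) (2,4) (3,3) (3,4)] -> total=6
Click 2 (4,1) count=3: revealed 1 new [(4,1)] -> total=7
Click 3 (1,3) count=1: revealed 0 new [(none)] -> total=7
Click 4 (3,3) count=3: revealed 0 new [(none)] -> total=7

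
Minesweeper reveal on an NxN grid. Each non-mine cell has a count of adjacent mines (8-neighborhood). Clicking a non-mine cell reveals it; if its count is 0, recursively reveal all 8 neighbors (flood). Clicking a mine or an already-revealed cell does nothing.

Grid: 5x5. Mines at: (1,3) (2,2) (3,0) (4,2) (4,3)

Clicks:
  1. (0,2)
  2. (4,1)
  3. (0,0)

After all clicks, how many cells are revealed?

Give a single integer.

Answer: 9

Derivation:
Click 1 (0,2) count=1: revealed 1 new [(0,2)] -> total=1
Click 2 (4,1) count=2: revealed 1 new [(4,1)] -> total=2
Click 3 (0,0) count=0: revealed 7 new [(0,0) (0,1) (1,0) (1,1) (1,2) (2,0) (2,1)] -> total=9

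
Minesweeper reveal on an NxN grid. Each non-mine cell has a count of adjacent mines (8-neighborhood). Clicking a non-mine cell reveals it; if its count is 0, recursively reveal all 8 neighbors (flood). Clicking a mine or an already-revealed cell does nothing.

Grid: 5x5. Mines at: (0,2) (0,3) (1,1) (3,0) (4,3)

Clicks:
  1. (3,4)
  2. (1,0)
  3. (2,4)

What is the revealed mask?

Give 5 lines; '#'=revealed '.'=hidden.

Click 1 (3,4) count=1: revealed 1 new [(3,4)] -> total=1
Click 2 (1,0) count=1: revealed 1 new [(1,0)] -> total=2
Click 3 (2,4) count=0: revealed 8 new [(1,2) (1,3) (1,4) (2,2) (2,3) (2,4) (3,2) (3,3)] -> total=10

Answer: .....
#.###
..###
..###
.....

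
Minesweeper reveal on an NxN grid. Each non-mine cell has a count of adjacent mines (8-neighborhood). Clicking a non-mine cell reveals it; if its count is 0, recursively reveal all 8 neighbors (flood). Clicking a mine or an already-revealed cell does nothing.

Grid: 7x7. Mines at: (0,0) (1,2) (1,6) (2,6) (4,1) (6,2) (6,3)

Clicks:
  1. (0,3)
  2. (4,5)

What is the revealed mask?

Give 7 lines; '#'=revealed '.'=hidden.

Click 1 (0,3) count=1: revealed 1 new [(0,3)] -> total=1
Click 2 (4,5) count=0: revealed 27 new [(0,4) (0,5) (1,3) (1,4) (1,5) (2,2) (2,3) (2,4) (2,5) (3,2) (3,3) (3,4) (3,5) (3,6) (4,2) (4,3) (4,4) (4,5) (4,6) (5,2) (5,3) (5,4) (5,5) (5,6) (6,4) (6,5) (6,6)] -> total=28

Answer: ...###.
...###.
..####.
..#####
..#####
..#####
....###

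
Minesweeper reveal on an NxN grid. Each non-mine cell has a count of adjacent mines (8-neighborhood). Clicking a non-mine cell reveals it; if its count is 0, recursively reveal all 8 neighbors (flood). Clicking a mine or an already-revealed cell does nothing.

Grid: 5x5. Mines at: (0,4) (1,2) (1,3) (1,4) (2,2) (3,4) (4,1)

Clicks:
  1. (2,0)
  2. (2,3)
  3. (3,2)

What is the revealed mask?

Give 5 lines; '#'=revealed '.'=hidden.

Answer: ##...
##...
##.#.
###..
.....

Derivation:
Click 1 (2,0) count=0: revealed 8 new [(0,0) (0,1) (1,0) (1,1) (2,0) (2,1) (3,0) (3,1)] -> total=8
Click 2 (2,3) count=5: revealed 1 new [(2,3)] -> total=9
Click 3 (3,2) count=2: revealed 1 new [(3,2)] -> total=10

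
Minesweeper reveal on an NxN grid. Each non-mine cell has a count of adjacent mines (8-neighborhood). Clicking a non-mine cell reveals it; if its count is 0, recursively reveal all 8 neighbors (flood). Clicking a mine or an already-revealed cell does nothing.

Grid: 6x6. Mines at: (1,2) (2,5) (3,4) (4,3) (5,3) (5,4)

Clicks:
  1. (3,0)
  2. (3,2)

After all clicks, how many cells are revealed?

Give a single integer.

Answer: 16

Derivation:
Click 1 (3,0) count=0: revealed 16 new [(0,0) (0,1) (1,0) (1,1) (2,0) (2,1) (2,2) (3,0) (3,1) (3,2) (4,0) (4,1) (4,2) (5,0) (5,1) (5,2)] -> total=16
Click 2 (3,2) count=1: revealed 0 new [(none)] -> total=16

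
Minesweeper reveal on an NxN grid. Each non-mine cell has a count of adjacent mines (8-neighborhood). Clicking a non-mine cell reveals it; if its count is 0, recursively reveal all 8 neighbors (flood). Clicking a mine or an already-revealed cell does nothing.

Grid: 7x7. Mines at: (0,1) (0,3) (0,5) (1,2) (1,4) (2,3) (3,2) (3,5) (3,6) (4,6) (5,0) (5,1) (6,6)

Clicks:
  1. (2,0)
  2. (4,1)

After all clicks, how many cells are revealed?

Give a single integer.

Answer: 8

Derivation:
Click 1 (2,0) count=0: revealed 8 new [(1,0) (1,1) (2,0) (2,1) (3,0) (3,1) (4,0) (4,1)] -> total=8
Click 2 (4,1) count=3: revealed 0 new [(none)] -> total=8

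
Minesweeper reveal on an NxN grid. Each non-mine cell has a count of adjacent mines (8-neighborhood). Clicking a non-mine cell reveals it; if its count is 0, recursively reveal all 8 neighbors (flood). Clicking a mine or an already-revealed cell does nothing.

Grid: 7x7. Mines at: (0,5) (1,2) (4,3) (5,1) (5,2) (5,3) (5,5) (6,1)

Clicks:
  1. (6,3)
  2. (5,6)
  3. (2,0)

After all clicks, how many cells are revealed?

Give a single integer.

Click 1 (6,3) count=2: revealed 1 new [(6,3)] -> total=1
Click 2 (5,6) count=1: revealed 1 new [(5,6)] -> total=2
Click 3 (2,0) count=0: revealed 13 new [(0,0) (0,1) (1,0) (1,1) (2,0) (2,1) (2,2) (3,0) (3,1) (3,2) (4,0) (4,1) (4,2)] -> total=15

Answer: 15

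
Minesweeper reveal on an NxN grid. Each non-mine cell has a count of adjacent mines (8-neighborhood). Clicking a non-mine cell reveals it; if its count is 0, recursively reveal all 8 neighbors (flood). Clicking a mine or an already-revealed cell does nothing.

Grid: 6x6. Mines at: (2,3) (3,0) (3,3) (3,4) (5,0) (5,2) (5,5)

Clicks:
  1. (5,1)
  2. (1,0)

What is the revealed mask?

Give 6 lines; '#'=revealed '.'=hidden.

Click 1 (5,1) count=2: revealed 1 new [(5,1)] -> total=1
Click 2 (1,0) count=0: revealed 17 new [(0,0) (0,1) (0,2) (0,3) (0,4) (0,5) (1,0) (1,1) (1,2) (1,3) (1,4) (1,5) (2,0) (2,1) (2,2) (2,4) (2,5)] -> total=18

Answer: ######
######
###.##
......
......
.#....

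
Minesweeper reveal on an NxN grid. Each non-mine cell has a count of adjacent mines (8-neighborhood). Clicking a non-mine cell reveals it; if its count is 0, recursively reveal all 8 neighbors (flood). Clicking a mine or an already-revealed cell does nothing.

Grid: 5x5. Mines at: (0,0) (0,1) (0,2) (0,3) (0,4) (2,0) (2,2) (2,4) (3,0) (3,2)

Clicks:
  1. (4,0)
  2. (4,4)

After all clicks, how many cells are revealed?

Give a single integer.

Answer: 5

Derivation:
Click 1 (4,0) count=1: revealed 1 new [(4,0)] -> total=1
Click 2 (4,4) count=0: revealed 4 new [(3,3) (3,4) (4,3) (4,4)] -> total=5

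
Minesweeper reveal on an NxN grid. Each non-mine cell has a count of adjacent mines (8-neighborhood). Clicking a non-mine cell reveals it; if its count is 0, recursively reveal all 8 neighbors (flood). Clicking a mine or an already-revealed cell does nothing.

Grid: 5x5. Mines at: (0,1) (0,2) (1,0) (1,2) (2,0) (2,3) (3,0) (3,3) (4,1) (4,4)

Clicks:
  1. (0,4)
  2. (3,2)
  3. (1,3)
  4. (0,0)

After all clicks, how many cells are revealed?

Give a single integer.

Answer: 6

Derivation:
Click 1 (0,4) count=0: revealed 4 new [(0,3) (0,4) (1,3) (1,4)] -> total=4
Click 2 (3,2) count=3: revealed 1 new [(3,2)] -> total=5
Click 3 (1,3) count=3: revealed 0 new [(none)] -> total=5
Click 4 (0,0) count=2: revealed 1 new [(0,0)] -> total=6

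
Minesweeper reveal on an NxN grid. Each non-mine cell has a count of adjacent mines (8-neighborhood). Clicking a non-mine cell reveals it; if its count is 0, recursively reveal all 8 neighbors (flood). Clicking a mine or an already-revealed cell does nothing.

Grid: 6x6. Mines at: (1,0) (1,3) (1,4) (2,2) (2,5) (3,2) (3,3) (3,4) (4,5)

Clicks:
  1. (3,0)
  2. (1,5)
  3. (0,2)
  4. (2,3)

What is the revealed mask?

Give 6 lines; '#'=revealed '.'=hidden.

Click 1 (3,0) count=0: revealed 14 new [(2,0) (2,1) (3,0) (3,1) (4,0) (4,1) (4,2) (4,3) (4,4) (5,0) (5,1) (5,2) (5,3) (5,4)] -> total=14
Click 2 (1,5) count=2: revealed 1 new [(1,5)] -> total=15
Click 3 (0,2) count=1: revealed 1 new [(0,2)] -> total=16
Click 4 (2,3) count=6: revealed 1 new [(2,3)] -> total=17

Answer: ..#...
.....#
##.#..
##....
#####.
#####.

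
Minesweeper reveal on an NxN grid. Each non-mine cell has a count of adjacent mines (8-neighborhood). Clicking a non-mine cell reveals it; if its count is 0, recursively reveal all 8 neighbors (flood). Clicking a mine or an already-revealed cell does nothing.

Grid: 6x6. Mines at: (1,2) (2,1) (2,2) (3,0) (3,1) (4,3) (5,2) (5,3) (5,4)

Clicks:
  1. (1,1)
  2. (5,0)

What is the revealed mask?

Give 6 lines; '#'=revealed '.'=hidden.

Answer: ......
.#....
......
......
##....
##....

Derivation:
Click 1 (1,1) count=3: revealed 1 new [(1,1)] -> total=1
Click 2 (5,0) count=0: revealed 4 new [(4,0) (4,1) (5,0) (5,1)] -> total=5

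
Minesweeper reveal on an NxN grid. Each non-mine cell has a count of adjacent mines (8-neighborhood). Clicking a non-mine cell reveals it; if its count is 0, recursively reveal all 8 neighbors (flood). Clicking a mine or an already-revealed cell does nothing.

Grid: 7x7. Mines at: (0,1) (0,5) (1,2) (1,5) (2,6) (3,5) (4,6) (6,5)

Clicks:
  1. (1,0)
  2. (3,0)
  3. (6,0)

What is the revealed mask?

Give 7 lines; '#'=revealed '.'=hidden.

Answer: .......
##.....
#####..
#####..
#####..
#####..
#####..

Derivation:
Click 1 (1,0) count=1: revealed 1 new [(1,0)] -> total=1
Click 2 (3,0) count=0: revealed 26 new [(1,1) (2,0) (2,1) (2,2) (2,3) (2,4) (3,0) (3,1) (3,2) (3,3) (3,4) (4,0) (4,1) (4,2) (4,3) (4,4) (5,0) (5,1) (5,2) (5,3) (5,4) (6,0) (6,1) (6,2) (6,3) (6,4)] -> total=27
Click 3 (6,0) count=0: revealed 0 new [(none)] -> total=27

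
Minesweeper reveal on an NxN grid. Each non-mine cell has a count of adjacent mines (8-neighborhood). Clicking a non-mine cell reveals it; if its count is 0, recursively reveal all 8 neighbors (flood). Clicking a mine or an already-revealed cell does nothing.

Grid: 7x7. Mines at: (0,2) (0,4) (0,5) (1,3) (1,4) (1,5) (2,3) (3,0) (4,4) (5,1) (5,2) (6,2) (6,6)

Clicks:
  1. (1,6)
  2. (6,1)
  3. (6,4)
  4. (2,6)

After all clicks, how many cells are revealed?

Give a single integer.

Click 1 (1,6) count=2: revealed 1 new [(1,6)] -> total=1
Click 2 (6,1) count=3: revealed 1 new [(6,1)] -> total=2
Click 3 (6,4) count=0: revealed 6 new [(5,3) (5,4) (5,5) (6,3) (6,4) (6,5)] -> total=8
Click 4 (2,6) count=1: revealed 1 new [(2,6)] -> total=9

Answer: 9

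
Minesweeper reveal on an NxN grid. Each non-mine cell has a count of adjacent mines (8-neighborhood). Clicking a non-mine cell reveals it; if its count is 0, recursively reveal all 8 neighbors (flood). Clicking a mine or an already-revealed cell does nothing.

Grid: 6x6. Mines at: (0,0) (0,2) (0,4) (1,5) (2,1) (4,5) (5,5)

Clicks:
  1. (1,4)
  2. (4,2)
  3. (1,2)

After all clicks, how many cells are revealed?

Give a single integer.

Click 1 (1,4) count=2: revealed 1 new [(1,4)] -> total=1
Click 2 (4,2) count=0: revealed 20 new [(1,2) (1,3) (2,2) (2,3) (2,4) (3,0) (3,1) (3,2) (3,3) (3,4) (4,0) (4,1) (4,2) (4,3) (4,4) (5,0) (5,1) (5,2) (5,3) (5,4)] -> total=21
Click 3 (1,2) count=2: revealed 0 new [(none)] -> total=21

Answer: 21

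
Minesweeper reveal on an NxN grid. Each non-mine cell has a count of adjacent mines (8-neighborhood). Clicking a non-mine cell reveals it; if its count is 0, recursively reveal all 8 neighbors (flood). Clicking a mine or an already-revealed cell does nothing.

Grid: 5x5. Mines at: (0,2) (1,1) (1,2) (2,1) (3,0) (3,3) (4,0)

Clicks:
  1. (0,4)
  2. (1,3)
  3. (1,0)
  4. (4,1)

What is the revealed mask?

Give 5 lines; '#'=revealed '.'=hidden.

Click 1 (0,4) count=0: revealed 6 new [(0,3) (0,4) (1,3) (1,4) (2,3) (2,4)] -> total=6
Click 2 (1,3) count=2: revealed 0 new [(none)] -> total=6
Click 3 (1,0) count=2: revealed 1 new [(1,0)] -> total=7
Click 4 (4,1) count=2: revealed 1 new [(4,1)] -> total=8

Answer: ...##
#..##
...##
.....
.#...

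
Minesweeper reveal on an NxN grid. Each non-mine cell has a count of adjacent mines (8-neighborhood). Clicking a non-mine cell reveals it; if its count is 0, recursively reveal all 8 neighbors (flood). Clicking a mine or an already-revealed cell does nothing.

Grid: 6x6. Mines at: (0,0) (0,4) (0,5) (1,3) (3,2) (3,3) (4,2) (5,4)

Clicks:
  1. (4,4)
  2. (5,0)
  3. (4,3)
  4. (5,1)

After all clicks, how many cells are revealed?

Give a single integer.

Click 1 (4,4) count=2: revealed 1 new [(4,4)] -> total=1
Click 2 (5,0) count=0: revealed 10 new [(1,0) (1,1) (2,0) (2,1) (3,0) (3,1) (4,0) (4,1) (5,0) (5,1)] -> total=11
Click 3 (4,3) count=4: revealed 1 new [(4,3)] -> total=12
Click 4 (5,1) count=1: revealed 0 new [(none)] -> total=12

Answer: 12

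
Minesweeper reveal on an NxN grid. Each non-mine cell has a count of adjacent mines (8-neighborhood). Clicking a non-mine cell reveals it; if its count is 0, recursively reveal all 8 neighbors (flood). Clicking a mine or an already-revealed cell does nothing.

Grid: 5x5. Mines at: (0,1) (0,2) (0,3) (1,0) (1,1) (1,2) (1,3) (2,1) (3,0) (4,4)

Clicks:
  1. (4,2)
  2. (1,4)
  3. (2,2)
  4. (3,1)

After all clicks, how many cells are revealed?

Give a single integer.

Answer: 8

Derivation:
Click 1 (4,2) count=0: revealed 6 new [(3,1) (3,2) (3,3) (4,1) (4,2) (4,3)] -> total=6
Click 2 (1,4) count=2: revealed 1 new [(1,4)] -> total=7
Click 3 (2,2) count=4: revealed 1 new [(2,2)] -> total=8
Click 4 (3,1) count=2: revealed 0 new [(none)] -> total=8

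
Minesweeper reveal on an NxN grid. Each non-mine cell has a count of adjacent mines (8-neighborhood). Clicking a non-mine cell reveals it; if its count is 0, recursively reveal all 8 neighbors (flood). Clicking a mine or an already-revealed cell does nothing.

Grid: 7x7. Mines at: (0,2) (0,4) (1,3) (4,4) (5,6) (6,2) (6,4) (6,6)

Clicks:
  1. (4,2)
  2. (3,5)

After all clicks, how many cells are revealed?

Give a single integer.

Click 1 (4,2) count=0: revealed 23 new [(0,0) (0,1) (1,0) (1,1) (1,2) (2,0) (2,1) (2,2) (2,3) (3,0) (3,1) (3,2) (3,3) (4,0) (4,1) (4,2) (4,3) (5,0) (5,1) (5,2) (5,3) (6,0) (6,1)] -> total=23
Click 2 (3,5) count=1: revealed 1 new [(3,5)] -> total=24

Answer: 24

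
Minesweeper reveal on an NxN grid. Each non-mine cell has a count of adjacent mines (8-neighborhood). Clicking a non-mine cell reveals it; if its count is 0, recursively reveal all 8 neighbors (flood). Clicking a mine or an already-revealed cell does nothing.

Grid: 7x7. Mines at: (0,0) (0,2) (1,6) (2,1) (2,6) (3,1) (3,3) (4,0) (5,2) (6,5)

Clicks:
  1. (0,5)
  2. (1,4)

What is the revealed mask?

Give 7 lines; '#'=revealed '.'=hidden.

Click 1 (0,5) count=1: revealed 1 new [(0,5)] -> total=1
Click 2 (1,4) count=0: revealed 8 new [(0,3) (0,4) (1,3) (1,4) (1,5) (2,3) (2,4) (2,5)] -> total=9

Answer: ...###.
...###.
...###.
.......
.......
.......
.......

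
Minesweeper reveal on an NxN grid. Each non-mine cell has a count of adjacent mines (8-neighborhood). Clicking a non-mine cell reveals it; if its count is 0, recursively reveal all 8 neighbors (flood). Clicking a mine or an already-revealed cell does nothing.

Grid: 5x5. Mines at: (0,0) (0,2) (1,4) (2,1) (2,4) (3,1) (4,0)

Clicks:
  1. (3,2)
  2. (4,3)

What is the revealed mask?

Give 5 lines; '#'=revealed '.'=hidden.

Answer: .....
.....
.....
..###
..###

Derivation:
Click 1 (3,2) count=2: revealed 1 new [(3,2)] -> total=1
Click 2 (4,3) count=0: revealed 5 new [(3,3) (3,4) (4,2) (4,3) (4,4)] -> total=6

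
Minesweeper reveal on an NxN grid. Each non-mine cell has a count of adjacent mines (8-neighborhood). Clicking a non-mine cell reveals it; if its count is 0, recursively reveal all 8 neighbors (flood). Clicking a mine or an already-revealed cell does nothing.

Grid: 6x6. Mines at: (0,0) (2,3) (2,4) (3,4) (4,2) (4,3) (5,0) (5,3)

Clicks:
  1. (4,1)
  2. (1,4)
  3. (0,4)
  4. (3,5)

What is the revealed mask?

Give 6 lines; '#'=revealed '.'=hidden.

Answer: .#####
.#####
......
.....#
.#....
......

Derivation:
Click 1 (4,1) count=2: revealed 1 new [(4,1)] -> total=1
Click 2 (1,4) count=2: revealed 1 new [(1,4)] -> total=2
Click 3 (0,4) count=0: revealed 9 new [(0,1) (0,2) (0,3) (0,4) (0,5) (1,1) (1,2) (1,3) (1,5)] -> total=11
Click 4 (3,5) count=2: revealed 1 new [(3,5)] -> total=12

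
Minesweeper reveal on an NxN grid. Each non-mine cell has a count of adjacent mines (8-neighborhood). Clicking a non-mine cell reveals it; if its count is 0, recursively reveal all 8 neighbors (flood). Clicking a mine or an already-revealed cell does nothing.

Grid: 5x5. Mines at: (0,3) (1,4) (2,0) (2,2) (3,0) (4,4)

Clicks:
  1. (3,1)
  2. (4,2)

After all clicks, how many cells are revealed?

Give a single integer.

Click 1 (3,1) count=3: revealed 1 new [(3,1)] -> total=1
Click 2 (4,2) count=0: revealed 5 new [(3,2) (3,3) (4,1) (4,2) (4,3)] -> total=6

Answer: 6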